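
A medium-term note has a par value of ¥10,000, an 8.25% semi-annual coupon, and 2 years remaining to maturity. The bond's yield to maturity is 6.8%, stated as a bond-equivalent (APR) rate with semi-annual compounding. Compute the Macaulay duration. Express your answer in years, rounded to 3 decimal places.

Periodic yield y = 0.034. Discount each cash flow and weight by its period:
  t   CF        PV=CF/(1+0.034)^t    t·PV
  1       412.50       398.9362       398.9362
  2       412.50       385.8183       771.6367
  3       412.50       373.1319     1,119.3956
  4    10,412.50     9,109.0452    36,436.1810
  Σ                 10,266.9316    38,726.1494
Price P = Σ PV = 10,266.9316.
Macaulay duration = Σ(t·PV) / P = 38,726.1494 / 10,266.9316 = 3.77193 half-year periods.
In years: 3.77193 / 2 = 1.88597 years.

1.886 years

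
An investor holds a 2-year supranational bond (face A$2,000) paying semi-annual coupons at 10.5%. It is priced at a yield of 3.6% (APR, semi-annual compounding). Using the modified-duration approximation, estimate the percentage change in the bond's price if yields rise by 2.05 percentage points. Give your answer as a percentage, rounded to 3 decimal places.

Periodic yield y = 0.018. Modified duration first:
  t   CF        PV=CF/(1+0.018)^t    t·PV
  1       105.00       103.1434       103.1434
  2       105.00       101.3197       202.6393
  3       105.00        99.5282       298.5845
  4     2,105.00     1,960.0222     7,840.0888
  Σ                  2,264.0134     8,444.4560
P = 2,264.0134; D_Mac = 3.72986 half-year periods = 1.86493 yrs; D_mod = 1.86493/(1+0.018) = 1.83196 yrs.
ΔP/P ≈ -D_mod · Δy = -1.83196 × (+0.0205) = -0.037555 = -3.7555%.

-3.756%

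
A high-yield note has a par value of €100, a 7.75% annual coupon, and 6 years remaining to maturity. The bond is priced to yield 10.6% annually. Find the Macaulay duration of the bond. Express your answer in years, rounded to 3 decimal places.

Periodic yield y = 0.106. Discount each cash flow and weight by its year:
  t   CF        PV=CF/(1+0.106)^t    t·PV
  1         7.75         7.0072         7.0072
  2         7.75         6.3357        12.6713
  3         7.75         5.7284        17.1853
  4         7.75         5.1794        20.7177
  5         7.75         4.6830        23.4151
  6       107.75        58.8690       353.2139
  Σ                     87.8027       434.2105
Price P = Σ PV = 87.8027.
Macaulay duration = Σ(t·PV) / P = 434.2105 / 87.8027 = 4.94530 years.

4.945 years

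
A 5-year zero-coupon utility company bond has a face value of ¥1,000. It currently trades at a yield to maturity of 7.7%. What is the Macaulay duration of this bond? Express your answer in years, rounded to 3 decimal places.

5.000 years

A zero-coupon bond has a single cash flow at maturity, so its Macaulay duration equals its maturity: 5 years.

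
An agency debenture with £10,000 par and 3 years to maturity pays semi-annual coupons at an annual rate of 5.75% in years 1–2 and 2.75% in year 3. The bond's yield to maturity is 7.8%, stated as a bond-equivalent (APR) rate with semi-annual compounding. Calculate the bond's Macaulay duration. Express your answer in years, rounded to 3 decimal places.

Periodic yield y = 0.039. Discount each cash flow and weight by its period:
  t   CF        PV=CF/(1+0.039)^t    t·PV
  1       287.50       276.7084       276.7084
  2       287.50       266.3218       532.6436
  3       287.50       256.3251       768.9754
  4       287.50       246.7037       986.8148
  5       137.50       113.5599       567.7994
  6    10,137.50     8,058.1915    48,349.1488
  Σ                  9,217.8104    51,482.0904
Price P = Σ PV = 9,217.8104.
Macaulay duration = Σ(t·PV) / P = 51,482.0904 / 9,217.8104 = 5.58507 half-year periods.
In years: 5.58507 / 2 = 2.79253 years.

2.793 years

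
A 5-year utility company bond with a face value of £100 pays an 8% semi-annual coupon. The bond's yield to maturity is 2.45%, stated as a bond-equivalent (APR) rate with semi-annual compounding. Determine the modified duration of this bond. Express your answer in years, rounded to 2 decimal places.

Periodic yield y = 0.01225. First find Macaulay duration:
  t   CF        PV=CF/(1+0.01225)^t    t·PV
  1         4.00         3.9516         3.9516
  2         4.00         3.9038         7.8075
  3         4.00         3.8565        11.5696
  4         4.00         3.8099        15.2394
  5         4.00         3.7638        18.8188
  6         4.00         3.7182        22.3092
  7         4.00         3.6732        25.7125
  8         4.00         3.6288        29.0300
  9         4.00         3.5848        32.2636
  10      104.00        92.0779       920.7792
  Σ                    125.9684     1,087.4814
P = 125.9684; Macaulay duration = 1,087.4814 / 125.9684 = 8.63297 half-year periods = 4.31648 years.
Modified duration = D_Mac / (1 + y) = 4.31648 / 1.01225 = 4.26425 years.

4.26 years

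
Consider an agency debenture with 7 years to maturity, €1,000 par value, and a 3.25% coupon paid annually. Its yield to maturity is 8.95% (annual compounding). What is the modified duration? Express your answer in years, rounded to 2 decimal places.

Periodic yield y = 0.0895. First find Macaulay duration:
  t   CF        PV=CF/(1+0.0895)^t    t·PV
  1        32.50        29.8302        29.8302
  2        32.50        27.3797        54.7594
  3        32.50        25.1305        75.3916
  4        32.50        23.0661        92.2645
  5        32.50        21.1713       105.8564
  6        32.50        19.4321       116.5927
  7     1,032.50       566.6298     3,966.4087
  Σ                    712.6398     4,441.1034
P = 712.6398; Macaulay duration = 4,441.1034 / 712.6398 = 6.23191 years.
Modified duration = D_Mac / (1 + y) = 6.23191 / 1.0895 = 5.71997 years.

5.72 years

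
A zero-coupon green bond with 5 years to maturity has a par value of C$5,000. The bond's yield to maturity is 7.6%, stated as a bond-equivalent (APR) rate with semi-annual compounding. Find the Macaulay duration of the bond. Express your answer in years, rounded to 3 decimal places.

A zero-coupon bond has a single cash flow at maturity, so its Macaulay duration equals its maturity: 5 years.
(Equivalently: 10 semi-annual periods ÷ 2 = 5 years.)

5.000 years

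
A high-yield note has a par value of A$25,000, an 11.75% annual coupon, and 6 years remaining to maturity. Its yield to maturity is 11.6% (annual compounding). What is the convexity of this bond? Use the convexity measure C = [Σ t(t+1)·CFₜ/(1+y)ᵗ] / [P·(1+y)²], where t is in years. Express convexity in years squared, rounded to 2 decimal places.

23.65

With y = 0.116:
  t   CF        PV=CF/(1+0.116)^t    t·PV        t(t+1)·PV
  1     2,937.50     2,632.1685     2,632.1685       5,264.3369
  2     2,937.50     2,358.5739     4,717.1478      14,151.4433
  3     2,937.50     2,113.4175     6,340.2524      25,361.0095
  4     2,937.50     1,893.7432     7,574.9730      37,874.8649
  5     2,937.50     1,696.9025     8,484.5127      50,907.0765
  6    27,937.50    14,461.1347    86,766.8085     607,367.6594
  Σ                 25,155.9404   116,515.8628     740,926.3906
P = 25,155.9404.
Convexity = Σ t(t+1)·PV / [P·(1+y)²] = 740,926.3906 / (25,155.9404 × 1.245456) = 23.64864.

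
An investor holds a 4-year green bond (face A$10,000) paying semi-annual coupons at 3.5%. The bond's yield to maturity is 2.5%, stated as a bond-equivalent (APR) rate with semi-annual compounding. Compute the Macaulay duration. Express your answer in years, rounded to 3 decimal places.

3.773 years

Periodic yield y = 0.0125. Discount each cash flow and weight by its period:
  t   CF        PV=CF/(1+0.0125)^t    t·PV
  1       175.00       172.8395       172.8395
  2       175.00       170.7057       341.4114
  3       175.00       168.5982       505.7946
  4       175.00       166.5167       666.0670
  5       175.00       164.4610       822.3049
  6       175.00       162.4306       974.5836
  7       175.00       160.4253     1,122.9770
  8    10,175.00     9,212.4292    73,699.4335
  Σ                 10,378.4062    78,305.4116
Price P = Σ PV = 10,378.4062.
Macaulay duration = Σ(t·PV) / P = 78,305.4116 / 10,378.4062 = 7.54503 half-year periods.
In years: 7.54503 / 2 = 3.77252 years.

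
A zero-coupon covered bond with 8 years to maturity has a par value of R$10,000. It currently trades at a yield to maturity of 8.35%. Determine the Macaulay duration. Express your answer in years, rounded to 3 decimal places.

8.000 years

A zero-coupon bond has a single cash flow at maturity, so its Macaulay duration equals its maturity: 8 years.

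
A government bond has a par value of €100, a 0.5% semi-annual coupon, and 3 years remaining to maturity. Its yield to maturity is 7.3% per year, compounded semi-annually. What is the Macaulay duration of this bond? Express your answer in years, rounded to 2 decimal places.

2.98 years

Periodic yield y = 0.0365. Discount each cash flow and weight by its period:
  t   CF        PV=CF/(1+0.0365)^t    t·PV
  1         0.25         0.2412         0.2412
  2         0.25         0.2327         0.4654
  3         0.25         0.2245         0.6735
  4         0.25         0.2166         0.8664
  5         0.25         0.2090         1.0449
  6       100.25        80.8479       485.0872
  Σ                     81.9718       488.3786
Price P = Σ PV = 81.9718.
Macaulay duration = Σ(t·PV) / P = 488.3786 / 81.9718 = 5.95788 half-year periods.
In years: 5.95788 / 2 = 2.97894 years.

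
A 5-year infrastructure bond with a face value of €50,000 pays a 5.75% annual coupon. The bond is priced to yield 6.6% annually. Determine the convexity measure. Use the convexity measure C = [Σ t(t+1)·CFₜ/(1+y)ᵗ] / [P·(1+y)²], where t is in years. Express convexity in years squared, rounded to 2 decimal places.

With y = 0.066:
  t   CF        PV=CF/(1+0.066)^t    t·PV        t(t+1)·PV
  1     2,875.00     2,696.9981     2,696.9981       5,393.9962
  2     2,875.00     2,530.0170     5,060.0340      15,180.1020
  3     2,875.00     2,373.3743     7,120.1229      28,480.4916
  4     2,875.00     2,226.4299     8,905.7197      44,528.5985
  5    52,875.00    38,411.7733   192,058.8664   1,152,353.1986
  Σ                 48,238.5926   215,841.7412   1,245,936.3869
P = 48,238.5926.
Convexity = Σ t(t+1)·PV / [P·(1+y)²] = 1,245,936.3869 / (48,238.5926 × 1.136356) = 22.72934.

22.73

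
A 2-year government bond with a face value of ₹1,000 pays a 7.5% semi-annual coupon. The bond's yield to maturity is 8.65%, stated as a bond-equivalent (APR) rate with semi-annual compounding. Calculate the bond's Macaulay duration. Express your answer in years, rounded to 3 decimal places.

Periodic yield y = 0.04325. Discount each cash flow and weight by its period:
  t   CF        PV=CF/(1+0.04325)^t    t·PV
  1        37.50        35.9454        35.9454
  2        37.50        34.4552        68.9104
  3        37.50        33.0268        99.0803
  4     1,037.50       875.8597     3,503.4387
  Σ                    979.2870     3,707.3747
Price P = Σ PV = 979.2870.
Macaulay duration = Σ(t·PV) / P = 3,707.3747 / 979.2870 = 3.78579 half-year periods.
In years: 3.78579 / 2 = 1.89289 years.

1.893 years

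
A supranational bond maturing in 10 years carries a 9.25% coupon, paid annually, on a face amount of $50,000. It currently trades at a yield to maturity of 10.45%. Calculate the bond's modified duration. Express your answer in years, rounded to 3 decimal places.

Periodic yield y = 0.1045. First find Macaulay duration:
  t   CF        PV=CF/(1+0.1045)^t    t·PV
  1     4,625.00     4,187.4151     4,187.4151
  2     4,625.00     3,791.2314     7,582.4629
  3     4,625.00     3,432.5319    10,297.5956
  4     4,625.00     3,107.7699    12,431.0796
  5     4,625.00     2,813.7346    14,068.6732
  6     4,625.00     2,547.5189    15,285.1134
  7     4,625.00     2,306.4906    16,145.4344
  8     4,625.00     2,088.2668    16,706.1341
  9     4,625.00     1,890.6897    17,016.2072
  10   54,625.00    20,217.8164   202,178.1638
  Σ                 46,383.4653   315,898.2793
P = 46,383.4653; Macaulay duration = 315,898.2793 / 46,383.4653 = 6.81058 years.
Modified duration = D_Mac / (1 + y) = 6.81058 / 1.1045 = 6.16621 years.

6.166 years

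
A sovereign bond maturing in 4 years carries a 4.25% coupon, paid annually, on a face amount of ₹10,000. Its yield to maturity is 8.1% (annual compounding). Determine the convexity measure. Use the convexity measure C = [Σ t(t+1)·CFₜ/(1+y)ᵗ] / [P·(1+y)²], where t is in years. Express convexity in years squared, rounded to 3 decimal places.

15.658

With y = 0.081:
  t   CF        PV=CF/(1+0.081)^t    t·PV        t(t+1)·PV
  1       425.00       393.1545       393.1545         786.3090
  2       425.00       363.6952       727.3904       2,182.1711
  3       425.00       336.4433     1,009.3298       4,037.3193
  4    10,425.00     7,634.3715    30,537.4859     152,687.4294
  Σ                  8,727.6644    32,667.3605     159,693.2287
P = 8,727.6644.
Convexity = Σ t(t+1)·PV / [P·(1+y)²] = 159,693.2287 / (8,727.6644 × 1.168561) = 15.65803.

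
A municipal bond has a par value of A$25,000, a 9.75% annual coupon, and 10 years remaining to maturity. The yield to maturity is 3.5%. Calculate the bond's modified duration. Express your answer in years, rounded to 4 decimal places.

Periodic yield y = 0.035. First find Macaulay duration:
  t   CF        PV=CF/(1+0.035)^t    t·PV
  1     2,437.50     2,355.0725     2,355.0725
  2     2,437.50     2,275.4323     4,550.8647
  3     2,437.50     2,198.4853     6,595.4560
  4     2,437.50     2,124.1404     8,496.5617
  5     2,437.50     2,052.3096    10,261.5480
  6     2,437.50     1,982.9078    11,897.4469
  7     2,437.50     1,915.8530    13,410.9708
  8     2,437.50     1,851.0657    14,808.5253
  9     2,437.50     1,788.4692    16,096.2232
  10   27,437.50    19,450.9600   194,509.5995
  Σ                 37,994.6958   282,982.2686
P = 37,994.6958; Macaulay duration = 282,982.2686 / 37,994.6958 = 7.44794 years.
Modified duration = D_Mac / (1 + y) = 7.44794 / 1.035 = 7.19608 years.

7.1961 years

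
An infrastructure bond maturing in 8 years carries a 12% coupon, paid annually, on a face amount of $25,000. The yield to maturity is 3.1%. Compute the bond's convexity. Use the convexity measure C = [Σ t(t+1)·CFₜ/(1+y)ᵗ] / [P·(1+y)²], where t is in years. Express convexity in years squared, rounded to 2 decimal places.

46.53

With y = 0.031:
  t   CF        PV=CF/(1+0.031)^t    t·PV        t(t+1)·PV
  1     3,000.00     2,909.7963     2,909.7963       5,819.5926
  2     3,000.00     2,822.3049     5,644.6097      16,933.8292
  3     3,000.00     2,737.4441     8,212.3323      32,849.3292
  4     3,000.00     2,655.1349    10,620.5397      53,102.6983
  5     3,000.00     2,575.3006    12,876.5030      77,259.0179
  6     3,000.00     2,497.8667    14,987.2004     104,910.4025
  7     3,000.00     2,422.7611    16,959.3279     135,674.6234
  8    28,000.00    21,932.5288   175,460.2307   1,579,142.0764
  Σ                 40,553.1375   247,670.5400   2,005,691.5694
P = 40,553.1375.
Convexity = Σ t(t+1)·PV / [P·(1+y)²] = 2,005,691.5694 / (40,553.1375 × 1.062961) = 46.52885.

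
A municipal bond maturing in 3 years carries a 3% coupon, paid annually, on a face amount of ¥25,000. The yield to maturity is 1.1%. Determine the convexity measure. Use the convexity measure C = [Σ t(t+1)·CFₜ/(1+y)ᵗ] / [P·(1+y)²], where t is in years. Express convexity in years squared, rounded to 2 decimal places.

With y = 0.011:
  t   CF        PV=CF/(1+0.011)^t    t·PV        t(t+1)·PV
  1       750.00       741.8398       741.8398       1,483.6795
  2       750.00       733.7683     1,467.5366       4,402.6099
  3    25,750.00    24,918.6073    74,755.8220     299,023.2880
  Σ                 26,394.2154    76,965.1984     304,909.5774
P = 26,394.2154.
Convexity = Σ t(t+1)·PV / [P·(1+y)²] = 304,909.5774 / (26,394.2154 × 1.022121) = 11.30212.

11.30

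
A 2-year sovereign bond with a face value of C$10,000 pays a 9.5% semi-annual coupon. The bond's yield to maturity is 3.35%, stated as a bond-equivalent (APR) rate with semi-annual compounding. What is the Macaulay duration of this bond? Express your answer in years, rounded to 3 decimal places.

Periodic yield y = 0.01675. Discount each cash flow and weight by its period:
  t   CF        PV=CF/(1+0.01675)^t    t·PV
  1       475.00       467.1748       467.1748
  2       475.00       459.4786       918.9571
  3       475.00       451.9091     1,355.7272
  4    10,475.00     9,801.6075    39,206.4300
  Σ                 11,180.1700    41,948.2892
Price P = Σ PV = 11,180.1700.
Macaulay duration = Σ(t·PV) / P = 41,948.2892 / 11,180.1700 = 3.75203 half-year periods.
In years: 3.75203 / 2 = 1.87601 years.

1.876 years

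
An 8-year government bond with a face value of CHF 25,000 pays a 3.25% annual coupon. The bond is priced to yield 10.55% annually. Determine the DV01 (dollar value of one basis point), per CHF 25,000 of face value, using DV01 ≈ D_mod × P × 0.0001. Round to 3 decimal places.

CHF 9.639

Periodic yield y = 0.1055.
  t   CF        PV=CF/(1+0.1055)^t    t·PV
  1       812.50       734.9616       734.9616
  2       812.50       664.8228     1,329.6455
  3       812.50       601.3774     1,804.1323
  4       812.50       543.9868     2,175.9473
  5       812.50       492.0731     2,460.3656
  6       812.50       445.1136     2,670.6817
  7       812.50       402.6356     2,818.4490
  8    25,812.50    11,570.7123    92,565.6981
  Σ                 15,455.6831   106,559.8811
P = 15,455.6831; D_Mac = 6.89454 yrs; D_mod = 6.23658 yrs.
DV01 ≈ 6.23658 × 15,455.6831 × 0.0001 = 9.639067.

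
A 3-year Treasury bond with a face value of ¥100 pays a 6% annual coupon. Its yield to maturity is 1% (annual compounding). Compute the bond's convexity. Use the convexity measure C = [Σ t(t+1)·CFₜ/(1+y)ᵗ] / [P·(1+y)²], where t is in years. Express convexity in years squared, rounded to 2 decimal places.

With y = 0.01:
  t   CF        PV=CF/(1+0.01)^t    t·PV        t(t+1)·PV
  1         6.00         5.9406         5.9406          11.8812
  2         6.00         5.8818        11.7636          35.2907
  3       106.00       102.8826       308.6477       1,234.5907
  Σ                    114.7049       326.3518       1,281.7625
P = 114.7049.
Convexity = Σ t(t+1)·PV / [P·(1+y)²] = 1,281.7625 / (114.7049 × 1.020100) = 10.95425.

10.95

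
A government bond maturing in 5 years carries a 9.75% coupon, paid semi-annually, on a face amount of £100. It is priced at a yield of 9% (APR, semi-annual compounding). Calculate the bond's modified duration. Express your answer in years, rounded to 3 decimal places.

3.913 years

Periodic yield y = 0.045. First find Macaulay duration:
  t   CF        PV=CF/(1+0.045)^t    t·PV
  1        4.875         4.6651         4.6651
  2        4.875         4.4642         8.9284
  3        4.875         4.2719        12.8158
  4        4.875         4.0880        16.3519
  5        4.875         3.9119        19.5597
  6        4.875         3.7435        22.4610
  7        4.875         3.5823        25.0760
  8        4.875         3.4280        27.4242
  9        4.875         3.2804        29.5237
  10     104.875        67.5319       675.3192
  Σ                    102.9673       842.1250
P = 102.9673; Macaulay duration = 842.1250 / 102.9673 = 8.17857 half-year periods = 4.08928 years.
Modified duration = D_Mac / (1 + y) = 4.08928 / 1.045 = 3.91319 years.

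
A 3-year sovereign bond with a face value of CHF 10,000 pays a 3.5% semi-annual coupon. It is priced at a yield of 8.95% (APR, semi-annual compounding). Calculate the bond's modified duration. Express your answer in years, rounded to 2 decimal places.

Periodic yield y = 0.04475. First find Macaulay duration:
  t   CF        PV=CF/(1+0.04475)^t    t·PV
  1       175.00       167.5042       167.5042
  2       175.00       160.3294       320.6589
  3       175.00       153.4620       460.3861
  4       175.00       146.8887       587.5550
  5       175.00       140.5970       702.9852
  6    10,175.00     7,824.5639    46,947.3831
  Σ                  8,593.3453    49,186.4724
P = 8,593.3453; Macaulay duration = 49,186.4724 / 8,593.3453 = 5.72379 half-year periods = 2.86189 years.
Modified duration = D_Mac / (1 + y) = 2.86189 / 1.04475 = 2.73931 years.

2.74 years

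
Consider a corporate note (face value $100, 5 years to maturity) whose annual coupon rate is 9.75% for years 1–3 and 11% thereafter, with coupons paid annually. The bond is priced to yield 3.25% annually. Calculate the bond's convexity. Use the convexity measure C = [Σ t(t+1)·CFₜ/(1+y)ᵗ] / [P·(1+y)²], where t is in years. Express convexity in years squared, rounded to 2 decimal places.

22.87

With y = 0.0325:
  t   CF        PV=CF/(1+0.0325)^t    t·PV        t(t+1)·PV
  1         9.75         9.4431         9.4431          18.8862
  2         9.75         9.1459        18.2917          54.8752
  3         9.75         8.8580        26.5739         106.2957
  4        11.00         9.6790        38.7162         193.5809
  5       111.00        94.5960       472.9799       2,837.8794
  Σ                    131.7220       566.0048       3,211.5173
P = 131.7220.
Convexity = Σ t(t+1)·PV / [P·(1+y)²] = 3,211.5173 / (131.7220 × 1.066056) = 22.87031.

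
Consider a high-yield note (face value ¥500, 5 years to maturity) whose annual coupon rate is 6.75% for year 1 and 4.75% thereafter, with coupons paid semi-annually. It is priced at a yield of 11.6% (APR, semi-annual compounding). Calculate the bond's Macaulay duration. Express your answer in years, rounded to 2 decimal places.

Periodic yield y = 0.058. Discount each cash flow and weight by its period:
  t   CF        PV=CF/(1+0.058)^t    t·PV
  1       16.875        15.9499        15.9499
  2       16.875        15.0755        30.1511
  3       11.875        10.0271        30.0814
  4       11.875         9.4774        37.9098
  5       11.875         8.9579        44.7894
  6       11.875         8.4668        50.8008
  7       11.875         8.0027        56.0186
  8       11.875         7.5639        60.5115
  9       11.875         7.1493        64.3436
  10     511.875       291.2777     2,912.7770
  Σ                    381.9483     3,303.3331
Price P = Σ PV = 381.9483.
Macaulay duration = Σ(t·PV) / P = 3,303.3331 / 381.9483 = 8.64864 half-year periods.
In years: 8.64864 / 2 = 4.32432 years.

4.32 years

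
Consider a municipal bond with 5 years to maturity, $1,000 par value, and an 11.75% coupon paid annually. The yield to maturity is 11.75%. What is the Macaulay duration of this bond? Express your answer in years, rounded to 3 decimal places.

Periodic yield y = 0.1175. Discount each cash flow and weight by its year:
  t   CF        PV=CF/(1+0.1175)^t    t·PV
  1       117.50       105.1454       105.1454
  2       117.50        94.0899       188.1797
  3       117.50        84.1967       252.5902
  4       117.50        75.3438       301.3754
  5     1,117.50       641.2242     3,206.1208
  Σ                  1,000.0000     4,053.4115
Price P = Σ PV = 1,000.0000.
Macaulay duration = Σ(t·PV) / P = 4,053.4115 / 1,000.0000 = 4.05341 years.

4.053 years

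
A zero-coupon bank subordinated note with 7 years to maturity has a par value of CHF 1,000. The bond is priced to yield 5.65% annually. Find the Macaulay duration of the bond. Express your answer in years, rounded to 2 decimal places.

A zero-coupon bond has a single cash flow at maturity, so its Macaulay duration equals its maturity: 7 years.

7.00 years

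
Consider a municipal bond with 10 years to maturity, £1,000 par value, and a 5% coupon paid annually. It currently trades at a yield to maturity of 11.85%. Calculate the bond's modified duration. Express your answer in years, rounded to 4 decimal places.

Periodic yield y = 0.1185. First find Macaulay duration:
  t   CF        PV=CF/(1+0.1185)^t    t·PV
  1        50.00        44.7027        44.7027
  2        50.00        39.9667        79.9334
  3        50.00        35.7324       107.1972
  4        50.00        31.9467       127.7868
  5        50.00        28.5621       142.8105
  6        50.00        25.5361       153.2164
  7        50.00        22.8306       159.8145
  8        50.00        20.4118       163.2947
  9        50.00        18.2493       164.2437
  10    1,050.00       342.6332     3,426.3318
  Σ                    610.5716     4,569.3316
P = 610.5716; Macaulay duration = 4,569.3316 / 610.5716 = 7.48369 years.
Modified duration = D_Mac / (1 + y) = 7.48369 / 1.1185 = 6.69083 years.

6.6908 years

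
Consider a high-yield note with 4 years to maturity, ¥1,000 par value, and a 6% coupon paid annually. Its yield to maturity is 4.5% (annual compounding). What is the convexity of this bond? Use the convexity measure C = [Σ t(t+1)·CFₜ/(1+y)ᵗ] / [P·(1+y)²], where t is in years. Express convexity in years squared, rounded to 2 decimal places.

With y = 0.045:
  t   CF        PV=CF/(1+0.045)^t    t·PV        t(t+1)·PV
  1        60.00        57.4163        57.4163         114.8325
  2        60.00        54.9438       109.8876         329.6628
  3        60.00        52.5778       157.7334         630.9336
  4     1,060.00       888.8750     3,555.5001      17,777.5005
  Σ                  1,053.8129     3,880.5373      18,852.9294
P = 1,053.8129.
Convexity = Σ t(t+1)·PV / [P·(1+y)²] = 18,852.9294 / (1,053.8129 × 1.092025) = 16.38260.

16.38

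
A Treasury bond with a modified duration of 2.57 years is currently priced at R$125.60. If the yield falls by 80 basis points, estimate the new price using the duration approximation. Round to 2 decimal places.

Duration approximation: ΔP/P ≈ -D_mod · Δy = -2.57 × (-0.008) = +0.020560.
New price ≈ 125.60 × (1 + 0.020560) = 128.182336.

R$128.18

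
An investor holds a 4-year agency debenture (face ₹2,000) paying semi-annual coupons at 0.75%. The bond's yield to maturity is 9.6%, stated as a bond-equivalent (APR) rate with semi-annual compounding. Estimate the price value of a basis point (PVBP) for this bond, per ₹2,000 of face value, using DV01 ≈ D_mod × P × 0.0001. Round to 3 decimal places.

Periodic yield y = 0.048.
  t   CF        PV=CF/(1+0.048)^t    t·PV
  1         7.50         7.1565         7.1565
  2         7.50         6.8287        13.6574
  3         7.50         6.5159        19.5478
  4         7.50         6.2175        24.8700
  5         7.50         5.9327        29.6637
  6         7.50         5.6610        33.9660
  7         7.50         5.4017        37.8121
  8     2,007.50     1,379.6385    11,037.1077
  Σ                  1,423.3526    11,203.7812
P = 1,423.3526; D_Mac = 7.87140 half-year periods = 3.93570 yrs; D_mod = 3.75544 yrs.
DV01 ≈ 3.75544 × 1,423.3526 × 0.0001 = 0.534532.

₹0.535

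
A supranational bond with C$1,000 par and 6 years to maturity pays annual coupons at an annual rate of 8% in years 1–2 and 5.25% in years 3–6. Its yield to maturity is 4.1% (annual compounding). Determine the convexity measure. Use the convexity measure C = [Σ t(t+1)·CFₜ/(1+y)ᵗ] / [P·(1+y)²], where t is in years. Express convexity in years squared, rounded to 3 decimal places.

With y = 0.041:
  t   CF        PV=CF/(1+0.041)^t    t·PV        t(t+1)·PV
  1        80.00        76.8492        76.8492         153.6984
  2        80.00        73.8225       147.6449         442.9348
  3        52.50        46.5379       139.6138         558.4552
  4        52.50        44.7050       178.8201         894.1006
  5        52.50        42.9443       214.7216       1,288.3294
  6     1,052.50       827.0233     4,962.1396      34,734.9772
  Σ                  1,111.8822     5,719.7892      38,072.4955
P = 1,111.8822.
Convexity = Σ t(t+1)·PV / [P·(1+y)²] = 38,072.4955 / (1,111.8822 × 1.083681) = 31.59738.

31.597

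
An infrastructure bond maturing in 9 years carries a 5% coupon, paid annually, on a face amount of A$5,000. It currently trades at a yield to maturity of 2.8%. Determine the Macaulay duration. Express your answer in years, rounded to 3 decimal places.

Periodic yield y = 0.028. Discount each cash flow and weight by its year:
  t   CF        PV=CF/(1+0.028)^t    t·PV
  1       250.00       243.1907       243.1907
  2       250.00       236.5668       473.1336
  3       250.00       230.1233       690.3700
  4       250.00       223.8554       895.4215
  5       250.00       217.7582     1,088.7908
  6       250.00       211.8270     1,270.9620
  7       250.00       206.0574     1,442.4018
  8       250.00       200.4449     1,603.5595
  9     5,250.00     4,094.6923    36,852.2307
  Σ                  5,864.5160    44,560.0606
Price P = Σ PV = 5,864.5160.
Macaulay duration = Σ(t·PV) / P = 44,560.0606 / 5,864.5160 = 7.59825 years.

7.598 years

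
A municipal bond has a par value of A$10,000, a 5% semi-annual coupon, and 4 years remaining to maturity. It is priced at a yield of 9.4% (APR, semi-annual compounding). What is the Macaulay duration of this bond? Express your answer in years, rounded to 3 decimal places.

Periodic yield y = 0.047. Discount each cash flow and weight by its period:
  t   CF        PV=CF/(1+0.047)^t    t·PV
  1       250.00       238.7775       238.7775
  2       250.00       228.0587       456.1174
  3       250.00       217.8211       653.4633
  4       250.00       208.0431       832.1723
  5       250.00       198.7040       993.5200
  6       250.00       189.7841     1,138.7048
  7       250.00       181.2647     1,268.8529
  8    10,250.00     7,098.2356    56,785.8850
  Σ                  8,560.6888    62,367.4933
Price P = Σ PV = 8,560.6888.
Macaulay duration = Σ(t·PV) / P = 62,367.4933 / 8,560.6888 = 7.28534 half-year periods.
In years: 7.28534 / 2 = 3.64267 years.

3.643 years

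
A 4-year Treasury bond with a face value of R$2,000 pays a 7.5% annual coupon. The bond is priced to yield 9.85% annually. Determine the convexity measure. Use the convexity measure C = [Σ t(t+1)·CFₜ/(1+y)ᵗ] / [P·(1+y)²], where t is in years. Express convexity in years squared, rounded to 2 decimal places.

With y = 0.0985:
  t   CF        PV=CF/(1+0.0985)^t    t·PV        t(t+1)·PV
  1       150.00       136.5498       136.5498         273.0997
  2       150.00       124.3057       248.6115         745.8344
  3       150.00       113.1595       339.4785       1,357.9142
  4     2,150.00     1,476.5162     5,906.0648      29,530.3239
  Σ                  1,850.5313     6,630.7046      31,907.1721
P = 1,850.5313.
Convexity = Σ t(t+1)·PV / [P·(1+y)²] = 31,907.1721 / (1,850.5313 × 1.206702) = 14.28867.

14.29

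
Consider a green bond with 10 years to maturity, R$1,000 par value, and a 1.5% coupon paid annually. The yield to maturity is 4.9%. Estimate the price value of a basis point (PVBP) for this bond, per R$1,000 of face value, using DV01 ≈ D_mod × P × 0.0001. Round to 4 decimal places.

R$0.6475

Periodic yield y = 0.049.
  t   CF        PV=CF/(1+0.049)^t    t·PV
  1        15.00        14.2993        14.2993
  2        15.00        13.6314        27.2628
  3        15.00        12.9947        38.9840
  4        15.00        12.3877        49.5506
  5        15.00        11.8090        59.0451
  6        15.00        11.2574        67.5444
  7        15.00        10.7316        75.1209
  8        15.00        10.2303        81.8422
  9        15.00         9.7524        87.7717
  10    1,015.00       629.0877     6,290.8765
  Σ                    736.1814     6,792.2976
P = 736.1814; D_Mac = 9.22639 yrs; D_mod = 8.79542 yrs.
DV01 ≈ 8.79542 × 736.1814 × 0.0001 = 0.647502.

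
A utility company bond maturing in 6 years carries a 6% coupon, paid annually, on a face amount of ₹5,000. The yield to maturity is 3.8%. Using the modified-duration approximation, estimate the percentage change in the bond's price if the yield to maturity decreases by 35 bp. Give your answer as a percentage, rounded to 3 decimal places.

Periodic yield y = 0.038. Modified duration first:
  t   CF        PV=CF/(1+0.038)^t    t·PV
  1       300.00       289.0173       289.0173
  2       300.00       278.4367       556.8735
  3       300.00       268.2435       804.7305
  4       300.00       258.4234     1,033.6936
  5       300.00       248.9628     1,244.8141
  6     5,300.00     4,237.3247    25,423.9484
  Σ                  5,580.4085    29,353.0774
P = 5,580.4085; D_Mac = 5.26002 yrs; D_mod = 5.26002/(1+0.038) = 5.06746 yrs.
ΔP/P ≈ -D_mod · Δy = -5.06746 × (-0.0035) = +0.017736 = +1.7736%.

+1.774%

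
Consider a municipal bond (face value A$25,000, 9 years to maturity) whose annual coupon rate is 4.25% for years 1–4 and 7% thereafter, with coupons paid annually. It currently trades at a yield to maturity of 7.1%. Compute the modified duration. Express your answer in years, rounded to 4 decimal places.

6.9406 years

Periodic yield y = 0.071. First find Macaulay duration:
  t   CF        PV=CF/(1+0.071)^t    t·PV
  1     1,062.50       992.0635       992.0635
  2     1,062.50       926.2964     1,852.5929
  3     1,062.50       864.8893     2,594.6679
  4     1,062.50       807.5530     3,230.2122
  5     1,750.00     1,241.9116     6,209.5582
  6     1,750.00     1,159.5814     6,957.4881
  7     1,750.00     1,082.7090     7,578.9631
  8     1,750.00     1,010.9328     8,087.4623
  9    26,750.00    14,428.4125   129,855.7121
  Σ                 22,514.3495   167,358.7203
P = 22,514.3495; Macaulay duration = 167,358.7203 / 22,514.3495 = 7.43342 years.
Modified duration = D_Mac / (1 + y) = 7.43342 / 1.071 = 6.94064 years.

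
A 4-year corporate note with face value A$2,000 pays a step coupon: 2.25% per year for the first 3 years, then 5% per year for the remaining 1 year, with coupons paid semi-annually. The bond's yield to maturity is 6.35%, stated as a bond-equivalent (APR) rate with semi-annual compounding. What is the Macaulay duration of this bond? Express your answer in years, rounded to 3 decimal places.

Periodic yield y = 0.03175. Discount each cash flow and weight by its period:
  t   CF        PV=CF/(1+0.03175)^t    t·PV
  1        22.50        21.8076        21.8076
  2        22.50        21.1365        42.2730
  3        22.50        20.4861        61.4583
  4        22.50        19.8557        79.4227
  5        22.50        19.2447        96.2233
  6        22.50        18.6524       111.9146
  7        50.00        40.1743       281.2203
  8     2,050.00     1,596.4600    12,771.6800
  Σ                  1,757.8173    13,465.9998
Price P = Σ PV = 1,757.8173.
Macaulay duration = Σ(t·PV) / P = 13,465.9998 / 1,757.8173 = 7.66064 half-year periods.
In years: 7.66064 / 2 = 3.83032 years.

3.830 years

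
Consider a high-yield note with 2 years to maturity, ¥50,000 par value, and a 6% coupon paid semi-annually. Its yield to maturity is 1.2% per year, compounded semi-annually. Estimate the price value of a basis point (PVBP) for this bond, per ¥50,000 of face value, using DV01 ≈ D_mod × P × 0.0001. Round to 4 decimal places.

¥10.4376

Periodic yield y = 0.006.
  t   CF        PV=CF/(1+0.006)^t    t·PV
  1     1,500.00     1,491.0537     1,491.0537
  2     1,500.00     1,482.1607     2,964.3214
  3     1,500.00     1,473.3208     4,419.9624
  4    51,500.00    50,282.3198   201,129.2793
  Σ                 54,728.8550   210,004.6168
P = 54,728.8550; D_Mac = 3.83718 half-year periods = 1.91859 yrs; D_mod = 1.90715 yrs.
DV01 ≈ 1.90715 × 54,728.8550 × 0.0001 = 10.437605.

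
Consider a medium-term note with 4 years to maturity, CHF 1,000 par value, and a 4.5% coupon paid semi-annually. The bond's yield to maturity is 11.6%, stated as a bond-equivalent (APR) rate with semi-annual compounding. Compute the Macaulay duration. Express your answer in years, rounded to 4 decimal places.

Periodic yield y = 0.058. Discount each cash flow and weight by its period:
  t   CF        PV=CF/(1+0.058)^t    t·PV
  1        22.50        21.2665        21.2665
  2        22.50        20.1007        40.2014
  3        22.50        18.9988        56.9963
  4        22.50        17.9573        71.8290
  5        22.50        16.9728        84.8641
  6        22.50        16.0424        96.2542
  7        22.50        15.1629       106.1404
  8     1,022.50       651.2953     5,210.3628
  Σ                    777.7967     5,687.9148
Price P = Σ PV = 777.7967.
Macaulay duration = Σ(t·PV) / P = 5,687.9148 / 777.7967 = 7.31286 half-year periods.
In years: 7.31286 / 2 = 3.65643 years.

3.6564 years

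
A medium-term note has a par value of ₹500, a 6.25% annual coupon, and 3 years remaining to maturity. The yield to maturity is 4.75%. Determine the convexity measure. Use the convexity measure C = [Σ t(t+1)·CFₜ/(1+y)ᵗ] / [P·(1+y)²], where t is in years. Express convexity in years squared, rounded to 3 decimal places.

10.115

With y = 0.0475:
  t   CF        PV=CF/(1+0.0475)^t    t·PV        t(t+1)·PV
  1        31.25        29.8329        29.8329          59.6659
  2        31.25        28.4801        56.9603         170.8808
  3       531.25       462.2074     1,386.6221       5,546.4882
  Σ                    520.5204     1,473.4152       5,777.0349
P = 520.5204.
Convexity = Σ t(t+1)·PV / [P·(1+y)²] = 5,777.0349 / (520.5204 × 1.097256) = 10.11484.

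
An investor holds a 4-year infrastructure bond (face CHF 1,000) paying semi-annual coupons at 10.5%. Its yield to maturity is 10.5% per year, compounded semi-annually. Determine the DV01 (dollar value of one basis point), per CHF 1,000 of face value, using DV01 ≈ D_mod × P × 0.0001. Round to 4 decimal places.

CHF 0.3199

Periodic yield y = 0.0525.
  t   CF        PV=CF/(1+0.0525)^t    t·PV
  1        52.50        49.8812        49.8812
  2        52.50        47.3931        94.7862
  3        52.50        45.0291       135.0872
  4        52.50        42.7830       171.1319
  5        52.50        40.6489       203.2445
  6        52.50        38.6213       231.7277
  7        52.50        36.6948       256.8636
  8     1,052.50       698.9486     5,591.5892
  Σ                  1,000.0000     6,734.3115
P = 1,000.0000; D_Mac = 6.73431 half-year periods = 3.36716 yrs; D_mod = 3.19920 yrs.
DV01 ≈ 3.19920 × 1,000.0000 × 0.0001 = 0.319920.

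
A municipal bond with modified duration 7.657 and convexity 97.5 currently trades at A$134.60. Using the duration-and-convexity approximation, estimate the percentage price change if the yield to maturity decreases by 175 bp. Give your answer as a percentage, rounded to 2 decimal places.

Duration effect: -D_mod·Δy = -7.657 × (-0.0175) = +0.1339975
Convexity effect: ½·C·(Δy)² = 0.5 × 97.5 × (-0.0175)² = +0.0149296875
ΔP/P ≈ +0.1339975 + 0.0149296875 = +0.1489271875
= +14.89271875%.

+14.89%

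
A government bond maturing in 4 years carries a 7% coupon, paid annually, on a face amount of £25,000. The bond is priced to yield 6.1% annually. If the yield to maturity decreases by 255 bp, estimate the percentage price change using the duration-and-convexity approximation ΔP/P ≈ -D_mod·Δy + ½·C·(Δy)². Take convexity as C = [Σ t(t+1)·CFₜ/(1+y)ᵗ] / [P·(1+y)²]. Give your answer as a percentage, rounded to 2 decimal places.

With y = 0.061:
  t   CF        PV=CF/(1+0.061)^t    t·PV        t(t+1)·PV
  1     1,750.00     1,649.3874     1,649.3874       3,298.7747
  2     1,750.00     1,554.5593     3,109.1185       9,327.3555
  3     1,750.00     1,465.1831     4,395.5493      17,582.1970
  4    26,750.00    21,108.7371    84,434.9484     422,174.7418
  Σ                 25,777.8668    93,589.0035     452,383.0691
P = 25,777.8668; D_Mac = 3.63060 yrs; D_mod = 3.42186 yrs; C = 15.58937.
Duration effect: -3.42186 × (-0.0255) = +0.087257
Convexity effect: 0.5 × 15.58937 × (-0.0255)² = +0.0050685
ΔP/P ≈ +0.087257 + 0.0050685 = +0.092326 = +9.2326%.

+9.23%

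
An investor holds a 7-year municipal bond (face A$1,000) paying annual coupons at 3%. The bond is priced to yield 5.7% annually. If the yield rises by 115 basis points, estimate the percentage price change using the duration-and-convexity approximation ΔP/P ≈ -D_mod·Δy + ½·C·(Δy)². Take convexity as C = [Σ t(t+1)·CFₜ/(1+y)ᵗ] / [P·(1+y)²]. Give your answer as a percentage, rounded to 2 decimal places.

-6.62%

With y = 0.057:
  t   CF        PV=CF/(1+0.057)^t    t·PV        t(t+1)·PV
  1        30.00        28.3822        28.3822          56.7644
  2        30.00        26.8517        53.7033         161.1100
  3        30.00        25.4037        76.2110         304.8439
  4        30.00        24.0337        96.1349         480.6747
  5        30.00        22.7377       113.6884         682.1307
  6        30.00        21.5115       129.0692         903.4843
  7     1,030.00       698.7347     4,891.1429      39,129.1434
  Σ                    847.6552     5,388.3320      41,718.1515
P = 847.6552; D_Mac = 6.35675 yrs; D_mod = 6.01395 yrs; C = 44.05101.
Duration effect: -6.01395 × (+0.0115) = -0.069160
Convexity effect: 0.5 × 44.05101 × (0.0115)² = +0.0029129
ΔP/P ≈ -0.069160 + 0.0029129 = -0.066248 = -6.6248%.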